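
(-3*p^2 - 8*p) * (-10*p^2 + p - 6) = 30*p^4 + 77*p^3 + 10*p^2 + 48*p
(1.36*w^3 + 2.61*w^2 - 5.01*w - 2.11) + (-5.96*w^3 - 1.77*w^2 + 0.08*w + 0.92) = -4.6*w^3 + 0.84*w^2 - 4.93*w - 1.19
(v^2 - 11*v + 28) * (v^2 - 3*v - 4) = v^4 - 14*v^3 + 57*v^2 - 40*v - 112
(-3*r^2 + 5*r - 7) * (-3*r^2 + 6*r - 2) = 9*r^4 - 33*r^3 + 57*r^2 - 52*r + 14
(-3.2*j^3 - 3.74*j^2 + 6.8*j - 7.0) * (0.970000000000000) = -3.104*j^3 - 3.6278*j^2 + 6.596*j - 6.79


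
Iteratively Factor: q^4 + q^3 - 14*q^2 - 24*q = (q)*(q^3 + q^2 - 14*q - 24) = q*(q + 2)*(q^2 - q - 12) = q*(q - 4)*(q + 2)*(q + 3)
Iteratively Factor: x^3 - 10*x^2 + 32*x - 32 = (x - 4)*(x^2 - 6*x + 8) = (x - 4)^2*(x - 2)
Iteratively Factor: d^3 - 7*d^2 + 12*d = (d - 3)*(d^2 - 4*d) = d*(d - 3)*(d - 4)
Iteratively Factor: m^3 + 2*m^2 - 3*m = (m + 3)*(m^2 - m) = m*(m + 3)*(m - 1)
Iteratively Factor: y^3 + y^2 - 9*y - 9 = (y + 1)*(y^2 - 9) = (y - 3)*(y + 1)*(y + 3)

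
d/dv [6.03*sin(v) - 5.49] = 6.03*cos(v)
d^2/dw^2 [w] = 0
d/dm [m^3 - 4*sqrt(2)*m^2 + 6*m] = 3*m^2 - 8*sqrt(2)*m + 6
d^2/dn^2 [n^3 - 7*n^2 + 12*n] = 6*n - 14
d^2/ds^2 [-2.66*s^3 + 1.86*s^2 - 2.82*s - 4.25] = 3.72 - 15.96*s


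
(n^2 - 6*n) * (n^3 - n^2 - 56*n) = n^5 - 7*n^4 - 50*n^3 + 336*n^2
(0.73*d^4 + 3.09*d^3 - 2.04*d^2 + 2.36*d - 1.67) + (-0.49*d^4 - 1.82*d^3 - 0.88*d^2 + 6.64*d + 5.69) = 0.24*d^4 + 1.27*d^3 - 2.92*d^2 + 9.0*d + 4.02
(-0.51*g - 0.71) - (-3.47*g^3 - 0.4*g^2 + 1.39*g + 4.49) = 3.47*g^3 + 0.4*g^2 - 1.9*g - 5.2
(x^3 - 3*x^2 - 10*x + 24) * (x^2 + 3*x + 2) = x^5 - 17*x^3 - 12*x^2 + 52*x + 48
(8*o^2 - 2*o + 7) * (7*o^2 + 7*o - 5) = 56*o^4 + 42*o^3 - 5*o^2 + 59*o - 35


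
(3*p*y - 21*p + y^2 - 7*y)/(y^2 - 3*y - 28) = (3*p + y)/(y + 4)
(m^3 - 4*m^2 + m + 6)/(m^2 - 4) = (m^2 - 2*m - 3)/(m + 2)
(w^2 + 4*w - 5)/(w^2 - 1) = (w + 5)/(w + 1)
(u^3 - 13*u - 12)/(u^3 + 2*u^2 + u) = (u^2 - u - 12)/(u*(u + 1))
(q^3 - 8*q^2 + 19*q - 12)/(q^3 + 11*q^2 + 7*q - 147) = (q^2 - 5*q + 4)/(q^2 + 14*q + 49)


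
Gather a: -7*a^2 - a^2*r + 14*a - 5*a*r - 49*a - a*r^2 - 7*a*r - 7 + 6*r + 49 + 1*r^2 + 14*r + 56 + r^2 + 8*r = a^2*(-r - 7) + a*(-r^2 - 12*r - 35) + 2*r^2 + 28*r + 98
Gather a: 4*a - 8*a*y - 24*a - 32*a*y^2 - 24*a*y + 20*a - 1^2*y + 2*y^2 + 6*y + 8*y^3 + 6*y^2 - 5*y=a*(-32*y^2 - 32*y) + 8*y^3 + 8*y^2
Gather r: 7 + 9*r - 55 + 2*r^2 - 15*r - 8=2*r^2 - 6*r - 56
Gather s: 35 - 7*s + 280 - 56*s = 315 - 63*s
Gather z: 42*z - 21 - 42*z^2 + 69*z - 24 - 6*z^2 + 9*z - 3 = -48*z^2 + 120*z - 48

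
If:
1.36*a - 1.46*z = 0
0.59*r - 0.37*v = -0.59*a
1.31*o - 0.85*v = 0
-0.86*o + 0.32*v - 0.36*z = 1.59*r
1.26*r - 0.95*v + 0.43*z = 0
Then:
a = 0.00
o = 0.00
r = 0.00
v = 0.00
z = 0.00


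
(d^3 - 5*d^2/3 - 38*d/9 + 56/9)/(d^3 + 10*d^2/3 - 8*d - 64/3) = (9*d^2 - 33*d + 28)/(3*(3*d^2 + 4*d - 32))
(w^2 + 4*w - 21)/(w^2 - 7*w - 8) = (-w^2 - 4*w + 21)/(-w^2 + 7*w + 8)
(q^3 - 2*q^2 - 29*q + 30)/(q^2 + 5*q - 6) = (q^2 - q - 30)/(q + 6)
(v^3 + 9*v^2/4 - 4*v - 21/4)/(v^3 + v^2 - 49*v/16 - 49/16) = 4*(v + 3)/(4*v + 7)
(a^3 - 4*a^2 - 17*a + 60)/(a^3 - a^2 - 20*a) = (a - 3)/a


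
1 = 1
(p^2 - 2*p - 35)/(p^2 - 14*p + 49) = (p + 5)/(p - 7)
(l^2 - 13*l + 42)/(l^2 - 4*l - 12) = (l - 7)/(l + 2)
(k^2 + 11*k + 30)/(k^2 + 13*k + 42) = (k + 5)/(k + 7)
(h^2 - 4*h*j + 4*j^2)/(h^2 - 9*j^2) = (h^2 - 4*h*j + 4*j^2)/(h^2 - 9*j^2)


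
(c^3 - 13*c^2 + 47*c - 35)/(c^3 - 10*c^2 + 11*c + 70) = (c - 1)/(c + 2)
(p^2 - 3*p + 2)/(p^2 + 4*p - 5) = (p - 2)/(p + 5)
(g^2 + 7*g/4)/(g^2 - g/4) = (4*g + 7)/(4*g - 1)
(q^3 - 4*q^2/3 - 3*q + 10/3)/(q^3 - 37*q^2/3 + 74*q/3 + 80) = (q^2 - 3*q + 2)/(q^2 - 14*q + 48)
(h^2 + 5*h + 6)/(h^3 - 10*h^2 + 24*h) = (h^2 + 5*h + 6)/(h*(h^2 - 10*h + 24))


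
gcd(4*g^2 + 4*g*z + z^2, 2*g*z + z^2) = 2*g + z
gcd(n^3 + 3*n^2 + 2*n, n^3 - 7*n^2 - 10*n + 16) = n + 2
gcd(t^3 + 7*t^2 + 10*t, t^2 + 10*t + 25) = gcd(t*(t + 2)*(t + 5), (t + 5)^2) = t + 5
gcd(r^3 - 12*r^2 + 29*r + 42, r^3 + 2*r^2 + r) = r + 1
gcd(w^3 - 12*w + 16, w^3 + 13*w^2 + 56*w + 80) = w + 4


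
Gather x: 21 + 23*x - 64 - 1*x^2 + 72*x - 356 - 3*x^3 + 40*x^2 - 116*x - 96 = -3*x^3 + 39*x^2 - 21*x - 495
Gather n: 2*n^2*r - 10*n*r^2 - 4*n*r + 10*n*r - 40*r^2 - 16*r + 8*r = 2*n^2*r + n*(-10*r^2 + 6*r) - 40*r^2 - 8*r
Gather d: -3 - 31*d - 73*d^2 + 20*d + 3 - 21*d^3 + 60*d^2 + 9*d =-21*d^3 - 13*d^2 - 2*d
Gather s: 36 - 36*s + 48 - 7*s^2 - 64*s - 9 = -7*s^2 - 100*s + 75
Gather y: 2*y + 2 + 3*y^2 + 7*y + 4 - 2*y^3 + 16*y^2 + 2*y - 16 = -2*y^3 + 19*y^2 + 11*y - 10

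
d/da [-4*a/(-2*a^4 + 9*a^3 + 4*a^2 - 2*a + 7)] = 4*(-6*a^4 + 18*a^3 + 4*a^2 - 7)/(4*a^8 - 36*a^7 + 65*a^6 + 80*a^5 - 48*a^4 + 110*a^3 + 60*a^2 - 28*a + 49)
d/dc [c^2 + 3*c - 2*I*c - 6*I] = 2*c + 3 - 2*I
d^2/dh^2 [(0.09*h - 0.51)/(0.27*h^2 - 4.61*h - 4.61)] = ((1.1052 - 0.1458*h)*(-0.27*h^2 + 4.61*h + 4.61) - (0.09*h - 0.51)*(0.54*h - 4.61)*(1.08*h - 9.22))/(-0.27*h^2 + 4.61*h + 4.61)^3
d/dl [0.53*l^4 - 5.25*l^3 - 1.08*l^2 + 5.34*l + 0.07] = 2.12*l^3 - 15.75*l^2 - 2.16*l + 5.34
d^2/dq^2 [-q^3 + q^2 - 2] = 2 - 6*q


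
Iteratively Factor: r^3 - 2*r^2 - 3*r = (r - 3)*(r^2 + r) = (r - 3)*(r + 1)*(r)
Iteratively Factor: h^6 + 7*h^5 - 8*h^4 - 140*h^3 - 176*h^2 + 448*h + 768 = (h - 2)*(h^5 + 9*h^4 + 10*h^3 - 120*h^2 - 416*h - 384) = (h - 4)*(h - 2)*(h^4 + 13*h^3 + 62*h^2 + 128*h + 96) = (h - 4)*(h - 2)*(h + 4)*(h^3 + 9*h^2 + 26*h + 24) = (h - 4)*(h - 2)*(h + 2)*(h + 4)*(h^2 + 7*h + 12) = (h - 4)*(h - 2)*(h + 2)*(h + 3)*(h + 4)*(h + 4)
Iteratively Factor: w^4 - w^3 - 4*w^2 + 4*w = (w - 1)*(w^3 - 4*w) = (w - 1)*(w + 2)*(w^2 - 2*w) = w*(w - 1)*(w + 2)*(w - 2)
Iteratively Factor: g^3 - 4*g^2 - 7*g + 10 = (g + 2)*(g^2 - 6*g + 5) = (g - 1)*(g + 2)*(g - 5)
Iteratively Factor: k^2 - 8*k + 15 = (k - 5)*(k - 3)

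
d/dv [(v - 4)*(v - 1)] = 2*v - 5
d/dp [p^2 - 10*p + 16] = 2*p - 10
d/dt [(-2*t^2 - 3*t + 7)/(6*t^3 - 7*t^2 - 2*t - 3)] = (12*t^4 + 36*t^3 - 143*t^2 + 110*t + 23)/(36*t^6 - 84*t^5 + 25*t^4 - 8*t^3 + 46*t^2 + 12*t + 9)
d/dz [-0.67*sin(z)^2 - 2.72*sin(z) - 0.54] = -(1.34*sin(z) + 2.72)*cos(z)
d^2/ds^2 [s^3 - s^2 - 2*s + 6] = 6*s - 2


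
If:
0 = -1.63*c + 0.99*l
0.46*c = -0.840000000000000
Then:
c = -1.83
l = -3.01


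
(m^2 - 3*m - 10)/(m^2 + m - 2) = (m - 5)/(m - 1)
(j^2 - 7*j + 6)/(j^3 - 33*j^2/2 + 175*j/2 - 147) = 2*(j - 1)/(2*j^2 - 21*j + 49)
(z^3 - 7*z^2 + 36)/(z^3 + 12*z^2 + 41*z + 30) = (z^3 - 7*z^2 + 36)/(z^3 + 12*z^2 + 41*z + 30)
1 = 1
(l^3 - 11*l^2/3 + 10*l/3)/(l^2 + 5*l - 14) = l*(3*l - 5)/(3*(l + 7))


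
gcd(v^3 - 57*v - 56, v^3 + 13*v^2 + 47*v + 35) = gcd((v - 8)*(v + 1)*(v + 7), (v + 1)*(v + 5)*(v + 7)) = v^2 + 8*v + 7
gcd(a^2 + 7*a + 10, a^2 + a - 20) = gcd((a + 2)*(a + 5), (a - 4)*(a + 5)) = a + 5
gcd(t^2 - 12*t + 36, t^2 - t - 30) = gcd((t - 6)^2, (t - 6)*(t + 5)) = t - 6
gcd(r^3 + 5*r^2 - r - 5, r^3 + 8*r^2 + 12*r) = 1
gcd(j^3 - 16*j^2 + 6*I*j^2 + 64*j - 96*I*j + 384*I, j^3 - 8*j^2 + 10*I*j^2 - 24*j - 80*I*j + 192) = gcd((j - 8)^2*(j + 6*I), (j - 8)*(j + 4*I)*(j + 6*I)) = j^2 + j*(-8 + 6*I) - 48*I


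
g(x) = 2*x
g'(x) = 2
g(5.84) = 11.68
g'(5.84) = 2.00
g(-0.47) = -0.94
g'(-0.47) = 2.00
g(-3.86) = -7.72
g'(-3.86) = 2.00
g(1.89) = 3.78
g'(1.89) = 2.00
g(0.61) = 1.22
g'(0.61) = 2.00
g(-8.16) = -16.32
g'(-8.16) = 2.00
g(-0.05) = -0.10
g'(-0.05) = 2.00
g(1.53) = 3.06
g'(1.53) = 2.00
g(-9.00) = -18.00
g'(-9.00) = 2.00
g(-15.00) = -30.00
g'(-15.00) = 2.00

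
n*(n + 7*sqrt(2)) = n^2 + 7*sqrt(2)*n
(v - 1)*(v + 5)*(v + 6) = v^3 + 10*v^2 + 19*v - 30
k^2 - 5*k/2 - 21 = (k - 6)*(k + 7/2)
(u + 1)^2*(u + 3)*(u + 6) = u^4 + 11*u^3 + 37*u^2 + 45*u + 18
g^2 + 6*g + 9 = (g + 3)^2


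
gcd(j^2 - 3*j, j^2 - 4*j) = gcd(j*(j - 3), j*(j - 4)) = j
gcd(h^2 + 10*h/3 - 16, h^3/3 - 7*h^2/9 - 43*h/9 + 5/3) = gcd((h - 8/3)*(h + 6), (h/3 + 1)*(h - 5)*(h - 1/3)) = 1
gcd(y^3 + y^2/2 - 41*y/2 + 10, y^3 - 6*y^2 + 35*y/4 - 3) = y^2 - 9*y/2 + 2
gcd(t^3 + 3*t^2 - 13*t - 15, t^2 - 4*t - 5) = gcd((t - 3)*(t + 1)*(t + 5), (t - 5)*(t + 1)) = t + 1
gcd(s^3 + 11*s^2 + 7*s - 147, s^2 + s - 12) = s - 3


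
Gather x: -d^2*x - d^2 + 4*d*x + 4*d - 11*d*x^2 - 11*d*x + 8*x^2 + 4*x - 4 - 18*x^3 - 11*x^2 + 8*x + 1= -d^2 + 4*d - 18*x^3 + x^2*(-11*d - 3) + x*(-d^2 - 7*d + 12) - 3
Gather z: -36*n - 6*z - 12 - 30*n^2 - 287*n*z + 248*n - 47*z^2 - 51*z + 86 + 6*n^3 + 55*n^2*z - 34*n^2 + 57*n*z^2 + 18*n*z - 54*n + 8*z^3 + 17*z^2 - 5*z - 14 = 6*n^3 - 64*n^2 + 158*n + 8*z^3 + z^2*(57*n - 30) + z*(55*n^2 - 269*n - 62) + 60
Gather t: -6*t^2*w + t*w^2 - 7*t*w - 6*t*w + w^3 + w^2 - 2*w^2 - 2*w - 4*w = -6*t^2*w + t*(w^2 - 13*w) + w^3 - w^2 - 6*w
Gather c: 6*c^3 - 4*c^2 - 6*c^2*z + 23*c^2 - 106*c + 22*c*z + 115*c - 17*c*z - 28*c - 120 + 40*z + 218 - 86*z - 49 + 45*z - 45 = 6*c^3 + c^2*(19 - 6*z) + c*(5*z - 19) - z + 4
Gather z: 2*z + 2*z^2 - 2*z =2*z^2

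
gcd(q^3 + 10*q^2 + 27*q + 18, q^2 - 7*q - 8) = q + 1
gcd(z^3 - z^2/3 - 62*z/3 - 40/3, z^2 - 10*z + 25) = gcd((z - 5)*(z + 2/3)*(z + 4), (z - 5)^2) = z - 5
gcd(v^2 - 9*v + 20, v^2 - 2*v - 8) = v - 4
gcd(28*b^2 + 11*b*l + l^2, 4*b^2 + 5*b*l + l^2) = 4*b + l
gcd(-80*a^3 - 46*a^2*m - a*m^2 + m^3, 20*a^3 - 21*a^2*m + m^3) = 5*a + m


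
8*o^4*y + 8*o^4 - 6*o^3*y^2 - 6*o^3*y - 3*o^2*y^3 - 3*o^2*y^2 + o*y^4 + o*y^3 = (-4*o + y)*(-o + y)*(2*o + y)*(o*y + o)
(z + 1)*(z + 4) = z^2 + 5*z + 4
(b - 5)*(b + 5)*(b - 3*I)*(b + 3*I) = b^4 - 16*b^2 - 225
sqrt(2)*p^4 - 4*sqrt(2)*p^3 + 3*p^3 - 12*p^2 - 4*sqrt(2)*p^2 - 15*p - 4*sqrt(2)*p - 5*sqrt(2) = (p - 5)*(p + 1)*(p + sqrt(2))*(sqrt(2)*p + 1)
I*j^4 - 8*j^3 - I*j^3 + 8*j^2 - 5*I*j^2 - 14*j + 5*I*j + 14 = (j - 1)*(j + 2*I)*(j + 7*I)*(I*j + 1)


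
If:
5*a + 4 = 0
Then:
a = -4/5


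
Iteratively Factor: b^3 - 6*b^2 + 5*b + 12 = (b + 1)*(b^2 - 7*b + 12) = (b - 4)*(b + 1)*(b - 3)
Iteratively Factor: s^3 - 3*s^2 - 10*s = (s + 2)*(s^2 - 5*s) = (s - 5)*(s + 2)*(s)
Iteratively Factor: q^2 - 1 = (q - 1)*(q + 1)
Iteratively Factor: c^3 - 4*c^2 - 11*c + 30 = (c + 3)*(c^2 - 7*c + 10) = (c - 2)*(c + 3)*(c - 5)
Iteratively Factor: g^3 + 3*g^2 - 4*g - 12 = (g - 2)*(g^2 + 5*g + 6) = (g - 2)*(g + 2)*(g + 3)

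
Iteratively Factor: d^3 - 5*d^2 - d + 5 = (d - 5)*(d^2 - 1) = (d - 5)*(d + 1)*(d - 1)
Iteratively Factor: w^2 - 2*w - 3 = (w + 1)*(w - 3)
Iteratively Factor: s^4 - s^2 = (s)*(s^3 - s) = s*(s - 1)*(s^2 + s) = s*(s - 1)*(s + 1)*(s)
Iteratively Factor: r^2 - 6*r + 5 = (r - 5)*(r - 1)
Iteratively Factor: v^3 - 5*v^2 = (v - 5)*(v^2) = v*(v - 5)*(v)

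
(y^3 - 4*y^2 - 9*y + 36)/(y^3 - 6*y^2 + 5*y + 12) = (y + 3)/(y + 1)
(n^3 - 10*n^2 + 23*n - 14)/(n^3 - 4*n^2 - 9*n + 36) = (n^3 - 10*n^2 + 23*n - 14)/(n^3 - 4*n^2 - 9*n + 36)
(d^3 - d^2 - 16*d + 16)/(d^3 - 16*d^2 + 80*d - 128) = (d^2 + 3*d - 4)/(d^2 - 12*d + 32)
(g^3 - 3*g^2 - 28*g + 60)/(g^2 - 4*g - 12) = (g^2 + 3*g - 10)/(g + 2)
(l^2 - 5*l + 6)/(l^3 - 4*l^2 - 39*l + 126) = (l - 2)/(l^2 - l - 42)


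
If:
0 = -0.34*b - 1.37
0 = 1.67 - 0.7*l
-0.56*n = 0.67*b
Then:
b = -4.03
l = 2.39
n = 4.82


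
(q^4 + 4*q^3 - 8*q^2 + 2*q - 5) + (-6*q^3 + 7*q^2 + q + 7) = q^4 - 2*q^3 - q^2 + 3*q + 2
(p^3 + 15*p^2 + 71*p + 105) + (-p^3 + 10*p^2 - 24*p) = 25*p^2 + 47*p + 105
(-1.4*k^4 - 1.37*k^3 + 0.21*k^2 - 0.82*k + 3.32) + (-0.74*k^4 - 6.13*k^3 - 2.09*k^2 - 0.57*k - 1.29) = -2.14*k^4 - 7.5*k^3 - 1.88*k^2 - 1.39*k + 2.03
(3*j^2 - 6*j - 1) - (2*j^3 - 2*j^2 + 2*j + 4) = -2*j^3 + 5*j^2 - 8*j - 5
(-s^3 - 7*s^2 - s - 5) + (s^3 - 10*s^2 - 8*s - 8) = -17*s^2 - 9*s - 13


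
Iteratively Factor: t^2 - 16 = (t + 4)*(t - 4)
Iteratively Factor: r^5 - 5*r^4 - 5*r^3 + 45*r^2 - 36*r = (r - 1)*(r^4 - 4*r^3 - 9*r^2 + 36*r) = (r - 4)*(r - 1)*(r^3 - 9*r) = (r - 4)*(r - 3)*(r - 1)*(r^2 + 3*r) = r*(r - 4)*(r - 3)*(r - 1)*(r + 3)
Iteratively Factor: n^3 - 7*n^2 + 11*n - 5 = (n - 5)*(n^2 - 2*n + 1) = (n - 5)*(n - 1)*(n - 1)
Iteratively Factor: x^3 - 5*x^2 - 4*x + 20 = (x + 2)*(x^2 - 7*x + 10) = (x - 2)*(x + 2)*(x - 5)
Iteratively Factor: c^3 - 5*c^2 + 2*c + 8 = (c - 4)*(c^2 - c - 2) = (c - 4)*(c - 2)*(c + 1)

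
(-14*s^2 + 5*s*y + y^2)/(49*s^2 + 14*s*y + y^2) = (-2*s + y)/(7*s + y)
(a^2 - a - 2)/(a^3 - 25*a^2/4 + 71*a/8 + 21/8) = 8*(a^2 - a - 2)/(8*a^3 - 50*a^2 + 71*a + 21)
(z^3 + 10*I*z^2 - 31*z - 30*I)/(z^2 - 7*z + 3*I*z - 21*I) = (z^2 + 7*I*z - 10)/(z - 7)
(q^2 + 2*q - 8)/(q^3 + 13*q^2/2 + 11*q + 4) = 2*(q - 2)/(2*q^2 + 5*q + 2)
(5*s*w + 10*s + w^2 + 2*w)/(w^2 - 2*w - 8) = (5*s + w)/(w - 4)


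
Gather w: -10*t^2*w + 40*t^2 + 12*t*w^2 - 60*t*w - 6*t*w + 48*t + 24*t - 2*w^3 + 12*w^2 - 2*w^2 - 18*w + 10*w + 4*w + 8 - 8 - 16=40*t^2 + 72*t - 2*w^3 + w^2*(12*t + 10) + w*(-10*t^2 - 66*t - 4) - 16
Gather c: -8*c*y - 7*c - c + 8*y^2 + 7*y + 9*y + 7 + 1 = c*(-8*y - 8) + 8*y^2 + 16*y + 8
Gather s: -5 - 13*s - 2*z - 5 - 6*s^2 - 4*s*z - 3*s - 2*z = -6*s^2 + s*(-4*z - 16) - 4*z - 10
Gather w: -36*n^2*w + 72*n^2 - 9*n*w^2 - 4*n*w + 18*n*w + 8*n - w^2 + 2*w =72*n^2 + 8*n + w^2*(-9*n - 1) + w*(-36*n^2 + 14*n + 2)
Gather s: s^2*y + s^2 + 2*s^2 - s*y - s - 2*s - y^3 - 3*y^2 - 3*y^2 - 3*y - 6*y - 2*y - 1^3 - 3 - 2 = s^2*(y + 3) + s*(-y - 3) - y^3 - 6*y^2 - 11*y - 6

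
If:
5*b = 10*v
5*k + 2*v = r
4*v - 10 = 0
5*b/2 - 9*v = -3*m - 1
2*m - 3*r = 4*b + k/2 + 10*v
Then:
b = 5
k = -108/31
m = 3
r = -385/31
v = 5/2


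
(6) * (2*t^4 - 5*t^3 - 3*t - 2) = 12*t^4 - 30*t^3 - 18*t - 12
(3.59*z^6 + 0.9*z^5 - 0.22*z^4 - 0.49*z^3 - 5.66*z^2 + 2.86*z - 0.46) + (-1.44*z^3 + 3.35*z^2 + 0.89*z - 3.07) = 3.59*z^6 + 0.9*z^5 - 0.22*z^4 - 1.93*z^3 - 2.31*z^2 + 3.75*z - 3.53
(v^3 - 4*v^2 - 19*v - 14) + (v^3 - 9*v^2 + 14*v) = 2*v^3 - 13*v^2 - 5*v - 14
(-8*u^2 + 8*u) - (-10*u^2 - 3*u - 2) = 2*u^2 + 11*u + 2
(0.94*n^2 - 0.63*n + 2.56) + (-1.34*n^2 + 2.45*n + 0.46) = -0.4*n^2 + 1.82*n + 3.02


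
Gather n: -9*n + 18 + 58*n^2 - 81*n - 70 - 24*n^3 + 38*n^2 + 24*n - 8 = -24*n^3 + 96*n^2 - 66*n - 60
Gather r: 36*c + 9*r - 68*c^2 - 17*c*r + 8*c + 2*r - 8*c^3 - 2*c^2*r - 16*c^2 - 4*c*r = -8*c^3 - 84*c^2 + 44*c + r*(-2*c^2 - 21*c + 11)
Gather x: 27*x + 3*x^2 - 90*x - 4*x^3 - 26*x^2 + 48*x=-4*x^3 - 23*x^2 - 15*x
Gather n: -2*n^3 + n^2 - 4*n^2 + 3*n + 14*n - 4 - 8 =-2*n^3 - 3*n^2 + 17*n - 12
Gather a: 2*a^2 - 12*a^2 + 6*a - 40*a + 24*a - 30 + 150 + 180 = -10*a^2 - 10*a + 300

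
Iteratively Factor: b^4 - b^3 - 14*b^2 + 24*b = (b - 2)*(b^3 + b^2 - 12*b) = (b - 2)*(b + 4)*(b^2 - 3*b) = b*(b - 2)*(b + 4)*(b - 3)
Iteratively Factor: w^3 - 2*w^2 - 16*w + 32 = (w - 2)*(w^2 - 16) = (w - 2)*(w + 4)*(w - 4)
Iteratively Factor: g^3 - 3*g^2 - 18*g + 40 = (g + 4)*(g^2 - 7*g + 10) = (g - 2)*(g + 4)*(g - 5)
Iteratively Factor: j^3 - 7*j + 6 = (j - 1)*(j^2 + j - 6) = (j - 2)*(j - 1)*(j + 3)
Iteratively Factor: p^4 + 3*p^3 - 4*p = (p + 2)*(p^3 + p^2 - 2*p) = (p + 2)^2*(p^2 - p) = (p - 1)*(p + 2)^2*(p)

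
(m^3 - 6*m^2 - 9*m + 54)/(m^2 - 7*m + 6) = (m^2 - 9)/(m - 1)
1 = 1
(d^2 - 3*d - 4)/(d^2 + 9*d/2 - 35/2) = 2*(d^2 - 3*d - 4)/(2*d^2 + 9*d - 35)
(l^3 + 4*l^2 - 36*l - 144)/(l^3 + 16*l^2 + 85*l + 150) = (l^2 - 2*l - 24)/(l^2 + 10*l + 25)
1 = 1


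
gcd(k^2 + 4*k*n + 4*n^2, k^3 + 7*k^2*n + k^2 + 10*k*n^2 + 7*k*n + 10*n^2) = k + 2*n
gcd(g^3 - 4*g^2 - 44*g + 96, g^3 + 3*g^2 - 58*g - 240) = g^2 - 2*g - 48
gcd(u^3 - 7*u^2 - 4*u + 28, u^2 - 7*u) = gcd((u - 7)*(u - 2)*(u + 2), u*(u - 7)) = u - 7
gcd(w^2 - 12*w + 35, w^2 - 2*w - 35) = w - 7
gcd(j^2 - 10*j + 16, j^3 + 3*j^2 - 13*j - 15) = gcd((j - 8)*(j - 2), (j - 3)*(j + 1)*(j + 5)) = 1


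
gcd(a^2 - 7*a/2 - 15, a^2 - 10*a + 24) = a - 6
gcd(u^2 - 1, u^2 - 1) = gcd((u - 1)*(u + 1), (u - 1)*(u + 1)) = u^2 - 1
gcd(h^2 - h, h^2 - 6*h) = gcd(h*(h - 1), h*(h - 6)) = h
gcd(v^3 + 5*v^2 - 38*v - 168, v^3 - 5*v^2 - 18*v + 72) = v^2 - 2*v - 24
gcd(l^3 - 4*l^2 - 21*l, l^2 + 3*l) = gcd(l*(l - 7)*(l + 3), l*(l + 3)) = l^2 + 3*l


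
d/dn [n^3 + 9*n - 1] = 3*n^2 + 9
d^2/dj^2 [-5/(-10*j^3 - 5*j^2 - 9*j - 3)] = 10*(-5*(6*j + 1)*(10*j^3 + 5*j^2 + 9*j + 3) + (30*j^2 + 10*j + 9)^2)/(10*j^3 + 5*j^2 + 9*j + 3)^3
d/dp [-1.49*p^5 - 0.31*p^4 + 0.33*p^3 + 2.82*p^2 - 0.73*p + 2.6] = -7.45*p^4 - 1.24*p^3 + 0.99*p^2 + 5.64*p - 0.73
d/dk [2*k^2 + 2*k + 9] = 4*k + 2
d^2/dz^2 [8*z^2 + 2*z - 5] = 16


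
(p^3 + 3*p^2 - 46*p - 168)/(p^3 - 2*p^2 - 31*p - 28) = (p + 6)/(p + 1)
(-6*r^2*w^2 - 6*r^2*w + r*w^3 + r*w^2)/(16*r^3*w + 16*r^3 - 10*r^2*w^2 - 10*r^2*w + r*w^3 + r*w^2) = w*(-6*r + w)/(16*r^2 - 10*r*w + w^2)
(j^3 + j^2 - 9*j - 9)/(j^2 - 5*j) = (j^3 + j^2 - 9*j - 9)/(j*(j - 5))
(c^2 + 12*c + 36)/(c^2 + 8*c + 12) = (c + 6)/(c + 2)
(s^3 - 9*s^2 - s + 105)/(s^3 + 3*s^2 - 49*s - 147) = (s - 5)/(s + 7)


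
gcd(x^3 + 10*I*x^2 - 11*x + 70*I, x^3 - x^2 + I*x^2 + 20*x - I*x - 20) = x + 5*I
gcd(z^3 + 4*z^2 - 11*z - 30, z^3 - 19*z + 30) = z^2 + 2*z - 15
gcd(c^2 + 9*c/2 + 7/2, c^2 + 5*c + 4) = c + 1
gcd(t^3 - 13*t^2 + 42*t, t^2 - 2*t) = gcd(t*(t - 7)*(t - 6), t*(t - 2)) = t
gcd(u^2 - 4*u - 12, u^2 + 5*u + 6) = u + 2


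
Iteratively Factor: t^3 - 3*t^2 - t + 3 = (t - 3)*(t^2 - 1) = (t - 3)*(t + 1)*(t - 1)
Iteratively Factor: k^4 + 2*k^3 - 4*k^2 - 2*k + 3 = (k + 3)*(k^3 - k^2 - k + 1) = (k + 1)*(k + 3)*(k^2 - 2*k + 1) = (k - 1)*(k + 1)*(k + 3)*(k - 1)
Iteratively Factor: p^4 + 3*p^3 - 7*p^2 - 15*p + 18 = (p - 1)*(p^3 + 4*p^2 - 3*p - 18) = (p - 2)*(p - 1)*(p^2 + 6*p + 9) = (p - 2)*(p - 1)*(p + 3)*(p + 3)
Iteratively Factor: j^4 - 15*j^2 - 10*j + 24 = (j + 2)*(j^3 - 2*j^2 - 11*j + 12) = (j + 2)*(j + 3)*(j^2 - 5*j + 4) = (j - 4)*(j + 2)*(j + 3)*(j - 1)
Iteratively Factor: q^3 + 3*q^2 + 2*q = (q + 1)*(q^2 + 2*q) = q*(q + 1)*(q + 2)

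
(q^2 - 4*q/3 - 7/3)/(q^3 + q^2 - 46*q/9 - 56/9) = 3*(q + 1)/(3*q^2 + 10*q + 8)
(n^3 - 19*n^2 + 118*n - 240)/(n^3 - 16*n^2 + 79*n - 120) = (n - 6)/(n - 3)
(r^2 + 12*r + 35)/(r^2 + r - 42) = (r + 5)/(r - 6)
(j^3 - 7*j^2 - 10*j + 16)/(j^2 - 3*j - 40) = (j^2 + j - 2)/(j + 5)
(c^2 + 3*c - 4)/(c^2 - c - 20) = (c - 1)/(c - 5)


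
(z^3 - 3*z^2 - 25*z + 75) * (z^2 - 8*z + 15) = z^5 - 11*z^4 + 14*z^3 + 230*z^2 - 975*z + 1125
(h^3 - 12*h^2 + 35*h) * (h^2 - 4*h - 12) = h^5 - 16*h^4 + 71*h^3 + 4*h^2 - 420*h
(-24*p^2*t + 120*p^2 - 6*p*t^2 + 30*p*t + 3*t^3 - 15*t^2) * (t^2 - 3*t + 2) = -24*p^2*t^3 + 192*p^2*t^2 - 408*p^2*t + 240*p^2 - 6*p*t^4 + 48*p*t^3 - 102*p*t^2 + 60*p*t + 3*t^5 - 24*t^4 + 51*t^3 - 30*t^2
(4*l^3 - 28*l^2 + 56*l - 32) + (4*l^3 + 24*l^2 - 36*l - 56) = 8*l^3 - 4*l^2 + 20*l - 88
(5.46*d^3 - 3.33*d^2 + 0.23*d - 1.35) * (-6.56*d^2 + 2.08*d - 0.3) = -35.8176*d^5 + 33.2016*d^4 - 10.0732*d^3 + 10.3334*d^2 - 2.877*d + 0.405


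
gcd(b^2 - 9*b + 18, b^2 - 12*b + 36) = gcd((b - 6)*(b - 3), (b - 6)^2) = b - 6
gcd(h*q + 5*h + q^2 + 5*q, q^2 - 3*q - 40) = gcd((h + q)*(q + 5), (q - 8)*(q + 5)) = q + 5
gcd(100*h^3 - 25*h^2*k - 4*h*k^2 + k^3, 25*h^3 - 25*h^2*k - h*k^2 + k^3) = 25*h^2 - k^2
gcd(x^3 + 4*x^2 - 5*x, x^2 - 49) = 1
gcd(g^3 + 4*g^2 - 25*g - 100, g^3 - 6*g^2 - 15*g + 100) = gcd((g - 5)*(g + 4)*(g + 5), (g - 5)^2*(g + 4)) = g^2 - g - 20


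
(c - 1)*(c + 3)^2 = c^3 + 5*c^2 + 3*c - 9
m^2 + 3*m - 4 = (m - 1)*(m + 4)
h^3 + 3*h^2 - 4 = (h - 1)*(h + 2)^2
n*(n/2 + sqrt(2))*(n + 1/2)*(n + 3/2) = n^4/2 + n^3 + sqrt(2)*n^3 + 3*n^2/8 + 2*sqrt(2)*n^2 + 3*sqrt(2)*n/4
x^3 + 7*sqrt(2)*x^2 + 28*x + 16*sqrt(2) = (x + sqrt(2))*(x + 2*sqrt(2))*(x + 4*sqrt(2))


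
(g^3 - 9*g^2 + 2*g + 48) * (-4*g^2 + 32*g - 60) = -4*g^5 + 68*g^4 - 356*g^3 + 412*g^2 + 1416*g - 2880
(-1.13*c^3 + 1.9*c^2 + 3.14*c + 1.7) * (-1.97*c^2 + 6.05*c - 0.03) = 2.2261*c^5 - 10.5795*c^4 + 5.3431*c^3 + 15.591*c^2 + 10.1908*c - 0.051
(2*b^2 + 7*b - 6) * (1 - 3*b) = -6*b^3 - 19*b^2 + 25*b - 6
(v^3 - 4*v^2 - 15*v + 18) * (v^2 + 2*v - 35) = v^5 - 2*v^4 - 58*v^3 + 128*v^2 + 561*v - 630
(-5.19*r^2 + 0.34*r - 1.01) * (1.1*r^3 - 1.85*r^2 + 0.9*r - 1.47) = -5.709*r^5 + 9.9755*r^4 - 6.411*r^3 + 9.8038*r^2 - 1.4088*r + 1.4847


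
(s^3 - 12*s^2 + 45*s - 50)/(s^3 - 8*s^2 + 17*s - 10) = (s - 5)/(s - 1)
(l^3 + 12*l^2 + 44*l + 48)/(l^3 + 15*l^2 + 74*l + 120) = (l + 2)/(l + 5)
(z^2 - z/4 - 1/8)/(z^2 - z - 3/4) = (-8*z^2 + 2*z + 1)/(2*(-4*z^2 + 4*z + 3))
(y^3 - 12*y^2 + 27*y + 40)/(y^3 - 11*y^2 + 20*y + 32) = (y - 5)/(y - 4)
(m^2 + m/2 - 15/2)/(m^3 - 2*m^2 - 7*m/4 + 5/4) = 2*(m + 3)/(2*m^2 + m - 1)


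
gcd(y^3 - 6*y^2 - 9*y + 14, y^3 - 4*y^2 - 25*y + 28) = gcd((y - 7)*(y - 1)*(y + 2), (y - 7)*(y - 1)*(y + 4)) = y^2 - 8*y + 7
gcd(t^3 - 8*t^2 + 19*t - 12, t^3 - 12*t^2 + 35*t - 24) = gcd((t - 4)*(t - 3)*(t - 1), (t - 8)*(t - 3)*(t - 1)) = t^2 - 4*t + 3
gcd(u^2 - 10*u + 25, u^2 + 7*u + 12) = 1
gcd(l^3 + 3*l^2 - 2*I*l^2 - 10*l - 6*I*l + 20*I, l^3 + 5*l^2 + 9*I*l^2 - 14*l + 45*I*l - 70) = l + 5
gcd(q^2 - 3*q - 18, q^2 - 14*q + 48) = q - 6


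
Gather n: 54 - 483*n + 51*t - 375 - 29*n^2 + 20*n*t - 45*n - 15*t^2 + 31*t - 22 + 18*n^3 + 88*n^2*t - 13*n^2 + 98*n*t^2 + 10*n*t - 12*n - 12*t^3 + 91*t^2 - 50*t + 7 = 18*n^3 + n^2*(88*t - 42) + n*(98*t^2 + 30*t - 540) - 12*t^3 + 76*t^2 + 32*t - 336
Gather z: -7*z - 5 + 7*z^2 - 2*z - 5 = 7*z^2 - 9*z - 10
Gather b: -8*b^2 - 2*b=-8*b^2 - 2*b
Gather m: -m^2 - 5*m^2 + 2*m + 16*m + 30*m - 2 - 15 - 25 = -6*m^2 + 48*m - 42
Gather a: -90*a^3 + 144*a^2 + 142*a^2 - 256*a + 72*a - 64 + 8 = -90*a^3 + 286*a^2 - 184*a - 56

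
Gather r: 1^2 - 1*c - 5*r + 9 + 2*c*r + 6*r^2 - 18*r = -c + 6*r^2 + r*(2*c - 23) + 10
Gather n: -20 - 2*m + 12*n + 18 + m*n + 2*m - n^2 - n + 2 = -n^2 + n*(m + 11)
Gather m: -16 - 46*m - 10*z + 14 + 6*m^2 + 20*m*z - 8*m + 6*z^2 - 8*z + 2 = 6*m^2 + m*(20*z - 54) + 6*z^2 - 18*z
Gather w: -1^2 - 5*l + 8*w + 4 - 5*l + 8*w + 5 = -10*l + 16*w + 8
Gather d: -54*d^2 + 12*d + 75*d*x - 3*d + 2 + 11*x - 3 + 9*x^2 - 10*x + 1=-54*d^2 + d*(75*x + 9) + 9*x^2 + x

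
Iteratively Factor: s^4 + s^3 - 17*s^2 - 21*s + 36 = (s + 3)*(s^3 - 2*s^2 - 11*s + 12) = (s + 3)^2*(s^2 - 5*s + 4) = (s - 4)*(s + 3)^2*(s - 1)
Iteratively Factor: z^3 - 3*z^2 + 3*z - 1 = (z - 1)*(z^2 - 2*z + 1) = (z - 1)^2*(z - 1)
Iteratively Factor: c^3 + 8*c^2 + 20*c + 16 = (c + 4)*(c^2 + 4*c + 4) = (c + 2)*(c + 4)*(c + 2)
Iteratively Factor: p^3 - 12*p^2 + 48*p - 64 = (p - 4)*(p^2 - 8*p + 16) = (p - 4)^2*(p - 4)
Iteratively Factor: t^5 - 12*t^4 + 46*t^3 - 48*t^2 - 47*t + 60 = (t - 3)*(t^4 - 9*t^3 + 19*t^2 + 9*t - 20) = (t - 5)*(t - 3)*(t^3 - 4*t^2 - t + 4) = (t - 5)*(t - 3)*(t + 1)*(t^2 - 5*t + 4) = (t - 5)*(t - 4)*(t - 3)*(t + 1)*(t - 1)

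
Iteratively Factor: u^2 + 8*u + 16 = (u + 4)*(u + 4)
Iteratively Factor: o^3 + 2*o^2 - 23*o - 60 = (o + 3)*(o^2 - o - 20) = (o + 3)*(o + 4)*(o - 5)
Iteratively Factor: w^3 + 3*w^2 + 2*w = (w + 1)*(w^2 + 2*w) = w*(w + 1)*(w + 2)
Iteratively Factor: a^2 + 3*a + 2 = (a + 1)*(a + 2)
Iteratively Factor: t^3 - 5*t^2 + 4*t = (t - 1)*(t^2 - 4*t) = t*(t - 1)*(t - 4)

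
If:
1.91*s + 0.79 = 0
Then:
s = -0.41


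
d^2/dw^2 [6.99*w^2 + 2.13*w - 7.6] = 13.9800000000000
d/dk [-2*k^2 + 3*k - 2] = 3 - 4*k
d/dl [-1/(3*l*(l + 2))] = 2*(l + 1)/(3*l^2*(l + 2)^2)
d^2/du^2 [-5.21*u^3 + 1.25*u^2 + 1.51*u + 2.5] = 2.5 - 31.26*u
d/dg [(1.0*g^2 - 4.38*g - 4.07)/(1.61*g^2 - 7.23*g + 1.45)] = (-0.1782*g^2 + 16.0054*g - 35.7771)/(2.5921*g^4 - 23.2806*g^3 + 56.9419*g^2 - 20.967*g + 2.1025)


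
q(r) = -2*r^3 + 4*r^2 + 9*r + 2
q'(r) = -6*r^2 + 8*r + 9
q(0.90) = 11.88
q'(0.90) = 11.34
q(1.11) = 14.18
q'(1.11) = 10.49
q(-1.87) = 12.24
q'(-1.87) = -26.94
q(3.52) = -3.99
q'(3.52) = -37.18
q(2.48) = 18.42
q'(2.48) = -8.06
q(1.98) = 19.98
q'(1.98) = 1.32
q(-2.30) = 26.79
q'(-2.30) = -41.14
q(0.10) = 2.94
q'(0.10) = 9.74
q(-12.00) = 3926.00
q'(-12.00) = -951.00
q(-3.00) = 65.00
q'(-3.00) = -69.00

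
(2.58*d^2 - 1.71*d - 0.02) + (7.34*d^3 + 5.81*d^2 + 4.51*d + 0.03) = 7.34*d^3 + 8.39*d^2 + 2.8*d + 0.01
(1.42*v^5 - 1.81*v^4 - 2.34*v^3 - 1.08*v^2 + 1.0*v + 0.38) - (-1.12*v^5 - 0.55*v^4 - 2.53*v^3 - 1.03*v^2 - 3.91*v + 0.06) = 2.54*v^5 - 1.26*v^4 + 0.19*v^3 - 0.05*v^2 + 4.91*v + 0.32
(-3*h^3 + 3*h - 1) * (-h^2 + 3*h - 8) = 3*h^5 - 9*h^4 + 21*h^3 + 10*h^2 - 27*h + 8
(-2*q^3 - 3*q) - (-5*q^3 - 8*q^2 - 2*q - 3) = 3*q^3 + 8*q^2 - q + 3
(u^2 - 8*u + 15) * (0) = 0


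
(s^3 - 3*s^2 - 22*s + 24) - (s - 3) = s^3 - 3*s^2 - 23*s + 27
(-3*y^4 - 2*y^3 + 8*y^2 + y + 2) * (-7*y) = 21*y^5 + 14*y^4 - 56*y^3 - 7*y^2 - 14*y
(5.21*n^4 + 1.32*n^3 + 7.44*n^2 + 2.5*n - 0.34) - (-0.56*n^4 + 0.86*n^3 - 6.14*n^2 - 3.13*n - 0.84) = 5.77*n^4 + 0.46*n^3 + 13.58*n^2 + 5.63*n + 0.5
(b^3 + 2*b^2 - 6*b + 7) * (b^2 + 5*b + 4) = b^5 + 7*b^4 + 8*b^3 - 15*b^2 + 11*b + 28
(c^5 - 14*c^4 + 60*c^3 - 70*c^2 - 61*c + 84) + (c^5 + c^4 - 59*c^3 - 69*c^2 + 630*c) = 2*c^5 - 13*c^4 + c^3 - 139*c^2 + 569*c + 84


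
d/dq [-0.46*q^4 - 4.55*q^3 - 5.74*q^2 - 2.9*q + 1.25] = -1.84*q^3 - 13.65*q^2 - 11.48*q - 2.9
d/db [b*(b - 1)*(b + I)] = 3*b^2 + 2*b*(-1 + I) - I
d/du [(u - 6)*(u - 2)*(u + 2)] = 3*u^2 - 12*u - 4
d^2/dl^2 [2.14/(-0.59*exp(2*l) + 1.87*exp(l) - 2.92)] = (-2.14*(1.18*exp(l) - 1.87)*(2.36*exp(l) - 3.74)*exp(l) + (5.0504*exp(l) - 4.0018)*(0.59*exp(2*l) - 1.87*exp(l) + 2.92))*exp(l)/(0.59*exp(2*l) - 1.87*exp(l) + 2.92)^3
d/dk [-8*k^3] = -24*k^2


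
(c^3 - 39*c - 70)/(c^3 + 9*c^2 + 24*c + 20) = (c - 7)/(c + 2)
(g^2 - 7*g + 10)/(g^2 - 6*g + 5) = (g - 2)/(g - 1)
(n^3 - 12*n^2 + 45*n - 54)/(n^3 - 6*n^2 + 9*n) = (n - 6)/n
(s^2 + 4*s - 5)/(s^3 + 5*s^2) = (s - 1)/s^2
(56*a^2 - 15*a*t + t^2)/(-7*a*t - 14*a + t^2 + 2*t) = (-8*a + t)/(t + 2)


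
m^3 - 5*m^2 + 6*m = m*(m - 3)*(m - 2)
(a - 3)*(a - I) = a^2 - 3*a - I*a + 3*I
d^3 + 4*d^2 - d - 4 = (d - 1)*(d + 1)*(d + 4)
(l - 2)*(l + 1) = l^2 - l - 2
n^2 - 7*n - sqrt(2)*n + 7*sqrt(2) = (n - 7)*(n - sqrt(2))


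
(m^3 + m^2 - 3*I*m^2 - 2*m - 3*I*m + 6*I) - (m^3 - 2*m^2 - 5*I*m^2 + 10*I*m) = 3*m^2 + 2*I*m^2 - 2*m - 13*I*m + 6*I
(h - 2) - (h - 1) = -1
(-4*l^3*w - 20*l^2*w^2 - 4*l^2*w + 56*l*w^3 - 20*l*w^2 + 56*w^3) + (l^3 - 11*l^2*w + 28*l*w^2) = -4*l^3*w + l^3 - 20*l^2*w^2 - 15*l^2*w + 56*l*w^3 + 8*l*w^2 + 56*w^3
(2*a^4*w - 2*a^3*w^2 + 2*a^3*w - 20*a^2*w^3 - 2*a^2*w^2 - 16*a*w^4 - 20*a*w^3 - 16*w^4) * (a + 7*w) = 2*a^5*w + 12*a^4*w^2 + 2*a^4*w - 34*a^3*w^3 + 12*a^3*w^2 - 156*a^2*w^4 - 34*a^2*w^3 - 112*a*w^5 - 156*a*w^4 - 112*w^5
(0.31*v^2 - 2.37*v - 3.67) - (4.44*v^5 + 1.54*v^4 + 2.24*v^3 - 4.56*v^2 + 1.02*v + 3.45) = -4.44*v^5 - 1.54*v^4 - 2.24*v^3 + 4.87*v^2 - 3.39*v - 7.12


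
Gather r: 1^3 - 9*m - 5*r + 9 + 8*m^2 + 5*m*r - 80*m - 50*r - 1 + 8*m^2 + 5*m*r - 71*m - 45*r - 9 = 16*m^2 - 160*m + r*(10*m - 100)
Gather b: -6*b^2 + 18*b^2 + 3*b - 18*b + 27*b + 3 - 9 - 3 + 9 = 12*b^2 + 12*b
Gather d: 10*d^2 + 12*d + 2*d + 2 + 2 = 10*d^2 + 14*d + 4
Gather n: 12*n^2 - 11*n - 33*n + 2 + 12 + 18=12*n^2 - 44*n + 32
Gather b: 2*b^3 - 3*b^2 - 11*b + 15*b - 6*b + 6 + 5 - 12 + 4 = 2*b^3 - 3*b^2 - 2*b + 3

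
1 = 1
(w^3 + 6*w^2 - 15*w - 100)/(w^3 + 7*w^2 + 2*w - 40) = (w^2 + w - 20)/(w^2 + 2*w - 8)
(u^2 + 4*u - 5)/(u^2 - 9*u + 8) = (u + 5)/(u - 8)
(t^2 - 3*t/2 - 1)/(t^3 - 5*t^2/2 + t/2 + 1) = 1/(t - 1)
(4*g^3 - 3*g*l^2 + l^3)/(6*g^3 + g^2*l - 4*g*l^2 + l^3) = (2*g - l)/(3*g - l)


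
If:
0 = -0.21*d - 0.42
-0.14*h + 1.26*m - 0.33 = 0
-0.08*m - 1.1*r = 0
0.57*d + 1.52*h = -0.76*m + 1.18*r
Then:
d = -2.00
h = 0.57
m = 0.33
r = -0.02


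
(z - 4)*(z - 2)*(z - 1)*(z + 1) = z^4 - 6*z^3 + 7*z^2 + 6*z - 8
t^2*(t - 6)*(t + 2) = t^4 - 4*t^3 - 12*t^2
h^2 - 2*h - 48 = (h - 8)*(h + 6)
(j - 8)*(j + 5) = j^2 - 3*j - 40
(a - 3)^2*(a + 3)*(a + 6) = a^4 + 3*a^3 - 27*a^2 - 27*a + 162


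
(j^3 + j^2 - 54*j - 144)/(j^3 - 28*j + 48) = (j^2 - 5*j - 24)/(j^2 - 6*j + 8)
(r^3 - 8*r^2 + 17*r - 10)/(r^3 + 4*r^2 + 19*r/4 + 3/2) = 4*(r^3 - 8*r^2 + 17*r - 10)/(4*r^3 + 16*r^2 + 19*r + 6)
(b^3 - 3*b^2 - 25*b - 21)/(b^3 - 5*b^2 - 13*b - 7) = (b + 3)/(b + 1)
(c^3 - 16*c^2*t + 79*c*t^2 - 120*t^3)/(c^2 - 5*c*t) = c - 11*t + 24*t^2/c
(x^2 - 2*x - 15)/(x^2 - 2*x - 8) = (-x^2 + 2*x + 15)/(-x^2 + 2*x + 8)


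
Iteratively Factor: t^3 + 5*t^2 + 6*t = (t + 3)*(t^2 + 2*t) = t*(t + 3)*(t + 2)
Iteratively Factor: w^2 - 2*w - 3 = (w - 3)*(w + 1)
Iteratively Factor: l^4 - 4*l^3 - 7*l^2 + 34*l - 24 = (l - 4)*(l^3 - 7*l + 6) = (l - 4)*(l + 3)*(l^2 - 3*l + 2) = (l - 4)*(l - 1)*(l + 3)*(l - 2)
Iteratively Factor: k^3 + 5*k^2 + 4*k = (k + 1)*(k^2 + 4*k) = (k + 1)*(k + 4)*(k)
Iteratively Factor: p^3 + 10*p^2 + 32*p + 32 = (p + 4)*(p^2 + 6*p + 8) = (p + 2)*(p + 4)*(p + 4)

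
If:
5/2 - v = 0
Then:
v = 5/2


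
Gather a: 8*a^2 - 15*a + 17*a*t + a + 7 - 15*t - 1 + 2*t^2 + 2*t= 8*a^2 + a*(17*t - 14) + 2*t^2 - 13*t + 6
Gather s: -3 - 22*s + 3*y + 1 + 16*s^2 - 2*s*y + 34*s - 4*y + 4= 16*s^2 + s*(12 - 2*y) - y + 2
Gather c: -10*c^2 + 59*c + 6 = -10*c^2 + 59*c + 6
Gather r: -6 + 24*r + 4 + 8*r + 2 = 32*r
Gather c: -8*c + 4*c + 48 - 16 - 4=28 - 4*c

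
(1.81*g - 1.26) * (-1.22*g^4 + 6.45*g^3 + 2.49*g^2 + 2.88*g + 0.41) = -2.2082*g^5 + 13.2117*g^4 - 3.6201*g^3 + 2.0754*g^2 - 2.8867*g - 0.5166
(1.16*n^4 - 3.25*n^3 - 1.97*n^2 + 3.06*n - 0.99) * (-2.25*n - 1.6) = -2.61*n^5 + 5.4565*n^4 + 9.6325*n^3 - 3.733*n^2 - 2.6685*n + 1.584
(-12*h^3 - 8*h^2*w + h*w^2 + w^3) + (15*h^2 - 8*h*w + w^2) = -12*h^3 - 8*h^2*w + 15*h^2 + h*w^2 - 8*h*w + w^3 + w^2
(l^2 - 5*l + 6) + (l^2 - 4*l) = 2*l^2 - 9*l + 6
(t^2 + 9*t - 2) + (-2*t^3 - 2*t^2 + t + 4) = -2*t^3 - t^2 + 10*t + 2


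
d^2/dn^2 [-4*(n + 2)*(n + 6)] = -8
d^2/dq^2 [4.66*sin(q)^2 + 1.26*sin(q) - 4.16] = -18.64*sin(q)^2 - 1.26*sin(q) + 9.32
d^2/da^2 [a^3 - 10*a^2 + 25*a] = 6*a - 20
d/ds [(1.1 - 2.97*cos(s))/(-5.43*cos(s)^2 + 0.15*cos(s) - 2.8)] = (16.1271*cos(s)^2 - 11.946*cos(s) - 8.151)*sin(s)/(29.4849*cos(s)^4 - 1.629*cos(s)^3 + 30.4305*cos(s)^2 - 0.84*cos(s) + 7.84)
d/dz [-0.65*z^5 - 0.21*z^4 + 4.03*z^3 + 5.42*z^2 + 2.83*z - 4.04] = -3.25*z^4 - 0.84*z^3 + 12.09*z^2 + 10.84*z + 2.83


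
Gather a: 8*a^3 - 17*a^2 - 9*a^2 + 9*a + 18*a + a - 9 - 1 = 8*a^3 - 26*a^2 + 28*a - 10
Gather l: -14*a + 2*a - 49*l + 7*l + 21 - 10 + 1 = -12*a - 42*l + 12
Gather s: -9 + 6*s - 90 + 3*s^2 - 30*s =3*s^2 - 24*s - 99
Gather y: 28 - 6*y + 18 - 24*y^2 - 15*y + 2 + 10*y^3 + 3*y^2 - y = 10*y^3 - 21*y^2 - 22*y + 48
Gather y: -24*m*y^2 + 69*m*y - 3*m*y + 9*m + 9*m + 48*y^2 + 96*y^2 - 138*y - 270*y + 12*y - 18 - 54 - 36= 18*m + y^2*(144 - 24*m) + y*(66*m - 396) - 108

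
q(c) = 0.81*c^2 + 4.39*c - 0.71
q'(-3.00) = -0.47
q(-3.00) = -6.59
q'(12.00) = 23.83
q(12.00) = 168.61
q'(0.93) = 5.90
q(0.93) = 4.07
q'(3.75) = 10.46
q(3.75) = 27.14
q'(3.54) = 10.12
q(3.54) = 24.98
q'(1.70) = 7.14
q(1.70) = 9.09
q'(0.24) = 4.78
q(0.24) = 0.39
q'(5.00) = 12.49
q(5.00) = 41.49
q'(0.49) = 5.18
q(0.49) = 1.64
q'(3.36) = 9.83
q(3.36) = 23.18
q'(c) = 1.62*c + 4.39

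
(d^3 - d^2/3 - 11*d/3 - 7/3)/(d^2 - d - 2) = (3*d^2 - 4*d - 7)/(3*(d - 2))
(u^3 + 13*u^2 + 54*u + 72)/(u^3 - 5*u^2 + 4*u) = (u^3 + 13*u^2 + 54*u + 72)/(u*(u^2 - 5*u + 4))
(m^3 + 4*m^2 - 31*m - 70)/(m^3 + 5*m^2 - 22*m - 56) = (m - 5)/(m - 4)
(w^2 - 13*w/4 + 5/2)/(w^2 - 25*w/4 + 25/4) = (w - 2)/(w - 5)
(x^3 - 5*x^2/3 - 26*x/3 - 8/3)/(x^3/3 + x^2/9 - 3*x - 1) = 3*(x^2 - 2*x - 8)/(x^2 - 9)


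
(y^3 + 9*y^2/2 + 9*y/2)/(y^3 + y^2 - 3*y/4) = 2*(y + 3)/(2*y - 1)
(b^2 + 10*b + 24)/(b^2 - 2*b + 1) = (b^2 + 10*b + 24)/(b^2 - 2*b + 1)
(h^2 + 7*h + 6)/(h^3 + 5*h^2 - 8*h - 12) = 1/(h - 2)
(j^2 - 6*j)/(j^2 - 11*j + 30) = j/(j - 5)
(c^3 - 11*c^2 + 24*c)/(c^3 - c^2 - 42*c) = (-c^2 + 11*c - 24)/(-c^2 + c + 42)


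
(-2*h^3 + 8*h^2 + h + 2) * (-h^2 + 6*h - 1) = 2*h^5 - 20*h^4 + 49*h^3 - 4*h^2 + 11*h - 2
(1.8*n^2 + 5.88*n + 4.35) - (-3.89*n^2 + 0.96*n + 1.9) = 5.69*n^2 + 4.92*n + 2.45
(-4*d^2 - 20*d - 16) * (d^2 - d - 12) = -4*d^4 - 16*d^3 + 52*d^2 + 256*d + 192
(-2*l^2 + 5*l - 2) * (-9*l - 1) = 18*l^3 - 43*l^2 + 13*l + 2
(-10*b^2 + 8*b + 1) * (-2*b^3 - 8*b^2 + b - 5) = 20*b^5 + 64*b^4 - 76*b^3 + 50*b^2 - 39*b - 5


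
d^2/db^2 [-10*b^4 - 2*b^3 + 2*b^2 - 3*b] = -120*b^2 - 12*b + 4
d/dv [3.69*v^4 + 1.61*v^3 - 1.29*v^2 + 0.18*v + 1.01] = 14.76*v^3 + 4.83*v^2 - 2.58*v + 0.18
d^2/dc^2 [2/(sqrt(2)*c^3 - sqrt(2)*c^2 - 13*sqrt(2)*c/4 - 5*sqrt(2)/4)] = 8*sqrt(2)*(4*(1 - 3*c)*(-4*c^3 + 4*c^2 + 13*c + 5) - (-12*c^2 + 8*c + 13)^2)/(-4*c^3 + 4*c^2 + 13*c + 5)^3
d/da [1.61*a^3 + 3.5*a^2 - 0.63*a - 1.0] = 4.83*a^2 + 7.0*a - 0.63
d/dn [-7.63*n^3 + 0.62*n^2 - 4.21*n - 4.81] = -22.89*n^2 + 1.24*n - 4.21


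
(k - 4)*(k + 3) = k^2 - k - 12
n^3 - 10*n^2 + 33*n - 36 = (n - 4)*(n - 3)^2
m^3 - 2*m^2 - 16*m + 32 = (m - 4)*(m - 2)*(m + 4)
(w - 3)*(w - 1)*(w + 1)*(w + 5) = w^4 + 2*w^3 - 16*w^2 - 2*w + 15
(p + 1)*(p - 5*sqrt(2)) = p^2 - 5*sqrt(2)*p + p - 5*sqrt(2)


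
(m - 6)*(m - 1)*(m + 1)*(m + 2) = m^4 - 4*m^3 - 13*m^2 + 4*m + 12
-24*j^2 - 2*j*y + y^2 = (-6*j + y)*(4*j + y)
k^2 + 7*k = k*(k + 7)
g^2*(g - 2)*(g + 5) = g^4 + 3*g^3 - 10*g^2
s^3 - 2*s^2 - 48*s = s*(s - 8)*(s + 6)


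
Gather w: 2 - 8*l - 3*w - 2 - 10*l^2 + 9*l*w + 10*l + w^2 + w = -10*l^2 + 2*l + w^2 + w*(9*l - 2)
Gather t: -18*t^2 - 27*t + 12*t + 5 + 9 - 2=-18*t^2 - 15*t + 12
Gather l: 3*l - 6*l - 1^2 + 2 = 1 - 3*l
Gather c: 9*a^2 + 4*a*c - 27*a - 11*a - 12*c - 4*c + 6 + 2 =9*a^2 - 38*a + c*(4*a - 16) + 8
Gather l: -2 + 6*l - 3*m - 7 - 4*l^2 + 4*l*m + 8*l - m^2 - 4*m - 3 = -4*l^2 + l*(4*m + 14) - m^2 - 7*m - 12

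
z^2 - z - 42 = (z - 7)*(z + 6)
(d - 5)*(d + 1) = d^2 - 4*d - 5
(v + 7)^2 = v^2 + 14*v + 49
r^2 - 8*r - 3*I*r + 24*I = (r - 8)*(r - 3*I)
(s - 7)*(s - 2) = s^2 - 9*s + 14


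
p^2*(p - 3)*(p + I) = p^4 - 3*p^3 + I*p^3 - 3*I*p^2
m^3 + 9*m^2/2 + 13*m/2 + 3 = (m + 1)*(m + 3/2)*(m + 2)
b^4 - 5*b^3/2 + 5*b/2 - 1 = (b - 2)*(b - 1)*(b - 1/2)*(b + 1)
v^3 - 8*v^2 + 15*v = v*(v - 5)*(v - 3)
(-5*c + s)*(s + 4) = -5*c*s - 20*c + s^2 + 4*s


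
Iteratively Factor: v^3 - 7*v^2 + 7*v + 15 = (v - 5)*(v^2 - 2*v - 3) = (v - 5)*(v + 1)*(v - 3)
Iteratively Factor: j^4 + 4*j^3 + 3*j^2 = (j + 1)*(j^3 + 3*j^2) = j*(j + 1)*(j^2 + 3*j) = j^2*(j + 1)*(j + 3)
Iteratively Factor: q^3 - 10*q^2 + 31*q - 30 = (q - 2)*(q^2 - 8*q + 15) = (q - 3)*(q - 2)*(q - 5)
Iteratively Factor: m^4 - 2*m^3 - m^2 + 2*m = (m + 1)*(m^3 - 3*m^2 + 2*m) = (m - 1)*(m + 1)*(m^2 - 2*m) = m*(m - 1)*(m + 1)*(m - 2)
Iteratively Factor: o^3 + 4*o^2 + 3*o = (o)*(o^2 + 4*o + 3) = o*(o + 1)*(o + 3)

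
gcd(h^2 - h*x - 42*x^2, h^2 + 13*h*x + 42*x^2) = h + 6*x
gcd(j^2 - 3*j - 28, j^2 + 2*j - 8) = j + 4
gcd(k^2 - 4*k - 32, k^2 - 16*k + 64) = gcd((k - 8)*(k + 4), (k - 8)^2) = k - 8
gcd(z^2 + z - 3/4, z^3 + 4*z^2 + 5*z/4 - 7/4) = z - 1/2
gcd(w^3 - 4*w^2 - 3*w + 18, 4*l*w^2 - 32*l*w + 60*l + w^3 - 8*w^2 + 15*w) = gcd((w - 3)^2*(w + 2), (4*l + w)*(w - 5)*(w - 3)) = w - 3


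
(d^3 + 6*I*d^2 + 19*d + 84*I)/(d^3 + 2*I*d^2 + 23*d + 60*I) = (d^2 + 3*I*d + 28)/(d^2 - I*d + 20)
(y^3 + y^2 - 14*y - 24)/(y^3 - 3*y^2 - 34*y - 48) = (y - 4)/(y - 8)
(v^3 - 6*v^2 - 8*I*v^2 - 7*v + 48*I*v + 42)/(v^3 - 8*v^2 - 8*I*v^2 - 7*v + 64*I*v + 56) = (v - 6)/(v - 8)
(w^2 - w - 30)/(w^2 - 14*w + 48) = (w + 5)/(w - 8)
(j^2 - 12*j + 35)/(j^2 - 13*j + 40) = (j - 7)/(j - 8)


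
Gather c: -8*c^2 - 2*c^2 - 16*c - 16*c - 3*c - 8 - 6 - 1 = -10*c^2 - 35*c - 15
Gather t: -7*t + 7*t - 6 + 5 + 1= 0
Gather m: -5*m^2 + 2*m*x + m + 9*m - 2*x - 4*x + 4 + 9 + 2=-5*m^2 + m*(2*x + 10) - 6*x + 15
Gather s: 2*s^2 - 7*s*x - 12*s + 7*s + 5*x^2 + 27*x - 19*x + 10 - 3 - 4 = 2*s^2 + s*(-7*x - 5) + 5*x^2 + 8*x + 3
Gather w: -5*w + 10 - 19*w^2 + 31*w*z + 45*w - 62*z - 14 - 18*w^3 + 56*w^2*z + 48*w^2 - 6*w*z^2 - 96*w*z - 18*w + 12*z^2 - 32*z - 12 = -18*w^3 + w^2*(56*z + 29) + w*(-6*z^2 - 65*z + 22) + 12*z^2 - 94*z - 16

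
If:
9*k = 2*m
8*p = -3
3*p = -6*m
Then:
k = 1/24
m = 3/16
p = -3/8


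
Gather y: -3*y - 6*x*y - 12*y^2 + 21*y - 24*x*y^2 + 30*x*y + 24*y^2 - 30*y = y^2*(12 - 24*x) + y*(24*x - 12)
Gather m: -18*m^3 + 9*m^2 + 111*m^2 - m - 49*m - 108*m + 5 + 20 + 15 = -18*m^3 + 120*m^2 - 158*m + 40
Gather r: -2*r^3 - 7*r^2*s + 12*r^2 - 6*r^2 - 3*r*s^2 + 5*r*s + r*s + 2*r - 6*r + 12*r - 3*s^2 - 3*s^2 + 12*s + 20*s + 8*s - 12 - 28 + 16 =-2*r^3 + r^2*(6 - 7*s) + r*(-3*s^2 + 6*s + 8) - 6*s^2 + 40*s - 24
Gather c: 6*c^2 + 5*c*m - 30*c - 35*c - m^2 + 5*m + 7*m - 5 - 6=6*c^2 + c*(5*m - 65) - m^2 + 12*m - 11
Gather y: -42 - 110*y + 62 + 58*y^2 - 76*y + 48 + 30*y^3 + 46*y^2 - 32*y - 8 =30*y^3 + 104*y^2 - 218*y + 60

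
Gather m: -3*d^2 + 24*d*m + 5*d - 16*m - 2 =-3*d^2 + 5*d + m*(24*d - 16) - 2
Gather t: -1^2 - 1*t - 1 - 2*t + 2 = -3*t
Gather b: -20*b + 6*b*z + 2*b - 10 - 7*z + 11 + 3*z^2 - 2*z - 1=b*(6*z - 18) + 3*z^2 - 9*z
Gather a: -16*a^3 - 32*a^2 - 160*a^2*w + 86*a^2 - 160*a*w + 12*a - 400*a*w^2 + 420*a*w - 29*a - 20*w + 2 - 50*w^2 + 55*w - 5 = -16*a^3 + a^2*(54 - 160*w) + a*(-400*w^2 + 260*w - 17) - 50*w^2 + 35*w - 3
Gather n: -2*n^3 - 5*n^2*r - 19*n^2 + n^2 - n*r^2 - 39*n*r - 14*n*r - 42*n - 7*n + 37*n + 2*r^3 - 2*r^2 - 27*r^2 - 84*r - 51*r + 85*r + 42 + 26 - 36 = -2*n^3 + n^2*(-5*r - 18) + n*(-r^2 - 53*r - 12) + 2*r^3 - 29*r^2 - 50*r + 32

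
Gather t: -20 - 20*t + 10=-20*t - 10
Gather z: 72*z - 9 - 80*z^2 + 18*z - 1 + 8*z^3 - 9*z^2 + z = 8*z^3 - 89*z^2 + 91*z - 10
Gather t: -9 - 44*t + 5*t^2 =5*t^2 - 44*t - 9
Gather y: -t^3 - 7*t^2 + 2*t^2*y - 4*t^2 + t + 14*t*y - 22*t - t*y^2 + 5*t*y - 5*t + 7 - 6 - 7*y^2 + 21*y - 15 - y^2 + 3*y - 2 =-t^3 - 11*t^2 - 26*t + y^2*(-t - 8) + y*(2*t^2 + 19*t + 24) - 16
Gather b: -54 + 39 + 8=-7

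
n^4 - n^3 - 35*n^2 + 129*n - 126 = (n - 3)^2*(n - 2)*(n + 7)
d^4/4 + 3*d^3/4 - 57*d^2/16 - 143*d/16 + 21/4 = (d/4 + 1)*(d - 7/2)*(d - 1/2)*(d + 3)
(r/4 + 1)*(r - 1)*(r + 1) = r^3/4 + r^2 - r/4 - 1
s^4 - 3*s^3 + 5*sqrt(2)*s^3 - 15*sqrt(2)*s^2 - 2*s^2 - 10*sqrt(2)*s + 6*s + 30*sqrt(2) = (s - 3)*(s - sqrt(2))*(s + sqrt(2))*(s + 5*sqrt(2))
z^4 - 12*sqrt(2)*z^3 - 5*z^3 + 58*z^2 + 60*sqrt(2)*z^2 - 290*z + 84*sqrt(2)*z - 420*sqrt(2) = (z - 5)*(z - 7*sqrt(2))*(z - 6*sqrt(2))*(z + sqrt(2))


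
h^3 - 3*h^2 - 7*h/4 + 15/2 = (h - 5/2)*(h - 2)*(h + 3/2)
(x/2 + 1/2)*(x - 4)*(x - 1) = x^3/2 - 2*x^2 - x/2 + 2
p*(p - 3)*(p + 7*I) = p^3 - 3*p^2 + 7*I*p^2 - 21*I*p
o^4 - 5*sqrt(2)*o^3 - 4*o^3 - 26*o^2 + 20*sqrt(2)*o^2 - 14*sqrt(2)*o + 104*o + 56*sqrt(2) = (o - 4)*(o - 7*sqrt(2))*(o + sqrt(2))^2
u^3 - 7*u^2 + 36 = (u - 6)*(u - 3)*(u + 2)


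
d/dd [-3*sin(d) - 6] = -3*cos(d)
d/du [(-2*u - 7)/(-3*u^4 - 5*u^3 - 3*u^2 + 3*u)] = (-18*u^4 - 104*u^3 - 111*u^2 - 42*u + 21)/(u^2*(9*u^6 + 30*u^5 + 43*u^4 + 12*u^3 - 21*u^2 - 18*u + 9))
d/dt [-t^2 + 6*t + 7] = 6 - 2*t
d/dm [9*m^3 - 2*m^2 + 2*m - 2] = 27*m^2 - 4*m + 2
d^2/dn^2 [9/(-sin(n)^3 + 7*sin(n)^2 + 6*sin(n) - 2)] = 9*(9*sin(n)^5 - 86*sin(n)^4 + 258*sin(n)^3 - 38*sin(n)^2 - 128*sin(n) - 100)/((sin(n) + 1)^2*(sin(n)^2 - 8*sin(n) + 2)^3)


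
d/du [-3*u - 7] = -3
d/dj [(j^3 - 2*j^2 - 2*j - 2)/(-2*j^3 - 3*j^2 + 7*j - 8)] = (-7*j^4 + 6*j^3 - 56*j^2 + 20*j + 30)/(4*j^6 + 12*j^5 - 19*j^4 - 10*j^3 + 97*j^2 - 112*j + 64)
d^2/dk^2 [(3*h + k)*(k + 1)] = 2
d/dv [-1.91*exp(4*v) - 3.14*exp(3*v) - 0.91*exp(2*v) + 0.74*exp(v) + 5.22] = (-7.64*exp(3*v) - 9.42*exp(2*v) - 1.82*exp(v) + 0.74)*exp(v)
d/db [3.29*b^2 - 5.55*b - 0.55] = 6.58*b - 5.55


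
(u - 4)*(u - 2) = u^2 - 6*u + 8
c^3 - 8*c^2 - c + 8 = (c - 8)*(c - 1)*(c + 1)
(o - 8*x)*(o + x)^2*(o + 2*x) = o^4 - 4*o^3*x - 27*o^2*x^2 - 38*o*x^3 - 16*x^4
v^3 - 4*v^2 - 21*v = v*(v - 7)*(v + 3)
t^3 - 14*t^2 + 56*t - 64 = (t - 8)*(t - 4)*(t - 2)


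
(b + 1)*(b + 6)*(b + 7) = b^3 + 14*b^2 + 55*b + 42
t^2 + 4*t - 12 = (t - 2)*(t + 6)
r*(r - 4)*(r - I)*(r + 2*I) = r^4 - 4*r^3 + I*r^3 + 2*r^2 - 4*I*r^2 - 8*r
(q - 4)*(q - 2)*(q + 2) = q^3 - 4*q^2 - 4*q + 16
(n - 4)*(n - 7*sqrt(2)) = n^2 - 7*sqrt(2)*n - 4*n + 28*sqrt(2)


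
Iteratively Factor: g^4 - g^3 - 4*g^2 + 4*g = (g - 1)*(g^3 - 4*g) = (g - 1)*(g + 2)*(g^2 - 2*g) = g*(g - 1)*(g + 2)*(g - 2)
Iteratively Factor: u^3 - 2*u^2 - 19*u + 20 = (u + 4)*(u^2 - 6*u + 5) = (u - 1)*(u + 4)*(u - 5)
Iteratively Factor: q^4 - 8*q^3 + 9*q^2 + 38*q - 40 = (q - 5)*(q^3 - 3*q^2 - 6*q + 8) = (q - 5)*(q - 4)*(q^2 + q - 2) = (q - 5)*(q - 4)*(q - 1)*(q + 2)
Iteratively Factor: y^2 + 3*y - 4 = (y + 4)*(y - 1)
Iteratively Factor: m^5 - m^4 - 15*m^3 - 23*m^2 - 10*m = (m + 1)*(m^4 - 2*m^3 - 13*m^2 - 10*m) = (m - 5)*(m + 1)*(m^3 + 3*m^2 + 2*m) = (m - 5)*(m + 1)*(m + 2)*(m^2 + m) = m*(m - 5)*(m + 1)*(m + 2)*(m + 1)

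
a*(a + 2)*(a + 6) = a^3 + 8*a^2 + 12*a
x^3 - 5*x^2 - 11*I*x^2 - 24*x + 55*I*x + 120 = (x - 5)*(x - 8*I)*(x - 3*I)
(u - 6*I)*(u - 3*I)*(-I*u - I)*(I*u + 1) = u^4 + u^3 - 10*I*u^3 - 27*u^2 - 10*I*u^2 - 27*u + 18*I*u + 18*I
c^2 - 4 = (c - 2)*(c + 2)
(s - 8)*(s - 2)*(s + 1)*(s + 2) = s^4 - 7*s^3 - 12*s^2 + 28*s + 32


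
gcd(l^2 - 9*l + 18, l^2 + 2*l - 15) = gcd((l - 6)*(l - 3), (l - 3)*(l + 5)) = l - 3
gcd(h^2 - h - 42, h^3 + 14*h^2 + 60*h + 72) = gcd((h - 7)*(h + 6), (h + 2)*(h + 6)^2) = h + 6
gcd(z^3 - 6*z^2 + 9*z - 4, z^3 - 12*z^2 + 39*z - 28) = z^2 - 5*z + 4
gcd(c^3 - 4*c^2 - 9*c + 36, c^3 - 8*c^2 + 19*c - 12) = c^2 - 7*c + 12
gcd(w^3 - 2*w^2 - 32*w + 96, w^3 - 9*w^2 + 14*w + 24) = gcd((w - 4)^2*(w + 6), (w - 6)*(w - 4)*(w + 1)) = w - 4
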